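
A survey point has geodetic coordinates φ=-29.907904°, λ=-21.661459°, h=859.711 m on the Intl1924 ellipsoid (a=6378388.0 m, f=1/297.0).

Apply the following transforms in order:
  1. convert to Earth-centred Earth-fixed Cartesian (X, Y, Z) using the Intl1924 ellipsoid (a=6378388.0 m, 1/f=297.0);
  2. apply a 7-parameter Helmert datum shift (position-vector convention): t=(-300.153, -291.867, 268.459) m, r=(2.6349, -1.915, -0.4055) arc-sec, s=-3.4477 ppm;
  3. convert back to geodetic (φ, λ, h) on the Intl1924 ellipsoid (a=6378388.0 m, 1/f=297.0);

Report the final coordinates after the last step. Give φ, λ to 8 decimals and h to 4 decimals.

φ=-29.90635056°, λ=-21.66502619°, h=555.3990 m

start: φ=-29.907904°, λ=-21.661459°, h=859.711 m
→ ECEF (a=6378388.000, f=1/297.0): X=5143507.6194, Y=-2042843.5664, Z=-3162002.5525
→ Helmert 7p (PV): X=5143215.0736, Y=-2043098.1096, Z=-3161701.5347
→ geod (Bowring, a=6378388.000): φ=-29.90635056°, λ=-21.66502619°, h=555.3990 m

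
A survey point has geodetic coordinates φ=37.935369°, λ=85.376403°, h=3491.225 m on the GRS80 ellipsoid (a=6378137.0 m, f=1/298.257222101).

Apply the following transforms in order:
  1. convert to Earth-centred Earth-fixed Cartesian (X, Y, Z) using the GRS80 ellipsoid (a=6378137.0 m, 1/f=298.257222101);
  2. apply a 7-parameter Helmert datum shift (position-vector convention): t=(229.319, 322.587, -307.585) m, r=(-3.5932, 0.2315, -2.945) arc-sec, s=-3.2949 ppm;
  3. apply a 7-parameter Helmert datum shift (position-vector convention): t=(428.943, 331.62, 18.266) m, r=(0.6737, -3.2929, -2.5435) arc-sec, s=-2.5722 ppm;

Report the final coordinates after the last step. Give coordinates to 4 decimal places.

X=406970.6542 m, Y=5023865.4110 m, Z=3901557.5014 m

start: φ=37.935369°, λ=85.376403°, h=3491.225 m
→ ECEF (a=6378137.000, f=1/298.257222101): X=406239.0162, Y=5023196.2603, Z=3901934.7757
→ Helmert 7p (PV): X=406543.0958, Y=5023564.4689, Z=3901526.3728
→ Helmert 7p (PV): X=406970.6542, Y=5023865.4110, Z=3901557.5014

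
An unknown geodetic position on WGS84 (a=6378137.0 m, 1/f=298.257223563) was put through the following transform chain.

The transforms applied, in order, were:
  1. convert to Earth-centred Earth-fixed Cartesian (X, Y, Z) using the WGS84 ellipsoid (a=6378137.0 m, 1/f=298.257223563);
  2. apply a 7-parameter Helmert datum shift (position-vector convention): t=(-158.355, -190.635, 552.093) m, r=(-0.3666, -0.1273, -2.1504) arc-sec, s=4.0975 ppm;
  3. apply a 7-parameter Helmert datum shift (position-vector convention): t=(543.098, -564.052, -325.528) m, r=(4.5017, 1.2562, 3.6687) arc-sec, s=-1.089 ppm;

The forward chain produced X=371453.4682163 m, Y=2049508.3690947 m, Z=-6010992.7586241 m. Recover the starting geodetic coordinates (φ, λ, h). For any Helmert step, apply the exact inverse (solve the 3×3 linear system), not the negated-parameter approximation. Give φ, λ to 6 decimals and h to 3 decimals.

φ=-71.002763°, λ=79.739418°, h=3022.817 m

start: X=371453.4682, Y=2049508.3691, Z=-6010992.7586 m
→ Helmert⁻¹: X=370983.8417, Y=2049936.8721, Z=-6010716.2565
→ Helmert⁻¹: X=371115.5925, Y=2050133.6598, Z=-6011240.3037
→ geod (Bowring, a=6378137.000): φ=-71.00276300°, λ=79.73941800°, h=3022.8170 m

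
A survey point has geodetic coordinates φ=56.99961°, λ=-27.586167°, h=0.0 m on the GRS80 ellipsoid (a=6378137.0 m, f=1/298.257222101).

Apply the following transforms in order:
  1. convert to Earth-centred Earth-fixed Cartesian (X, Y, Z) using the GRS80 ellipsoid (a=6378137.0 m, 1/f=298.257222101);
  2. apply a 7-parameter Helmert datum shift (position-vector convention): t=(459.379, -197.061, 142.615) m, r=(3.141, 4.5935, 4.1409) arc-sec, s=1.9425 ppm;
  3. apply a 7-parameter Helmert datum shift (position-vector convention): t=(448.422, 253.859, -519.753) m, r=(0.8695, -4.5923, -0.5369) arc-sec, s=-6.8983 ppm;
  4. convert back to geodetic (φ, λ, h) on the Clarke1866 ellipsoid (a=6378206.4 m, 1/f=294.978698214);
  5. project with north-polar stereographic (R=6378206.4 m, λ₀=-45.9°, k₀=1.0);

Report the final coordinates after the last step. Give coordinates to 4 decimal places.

E=1188031.0858 m, N=-3587848.1671 m

start: φ=56.999610°, λ=-27.586167°, h=0.000 m
→ ECEF (a=6378137.000, f=1/298.257222101): X=3086173.4278, Y=-1612463.8580, Z=5325876.4457
→ Helmert 7p (PV): X=3086789.7801, Y=-1612683.1968, Z=5325936.1226
→ Helmert 7p (PV): X=3087094.1344, Y=-1612448.6988, Z=5325441.5557
→ geod (Bowring, a=6378206.400): φ=56.99334468°, λ=-27.57893192°, h=173.7239 m
→ stereo (R=6378206.4, λ₀=-45.9°): E=1188031.0858, N=-3587848.1671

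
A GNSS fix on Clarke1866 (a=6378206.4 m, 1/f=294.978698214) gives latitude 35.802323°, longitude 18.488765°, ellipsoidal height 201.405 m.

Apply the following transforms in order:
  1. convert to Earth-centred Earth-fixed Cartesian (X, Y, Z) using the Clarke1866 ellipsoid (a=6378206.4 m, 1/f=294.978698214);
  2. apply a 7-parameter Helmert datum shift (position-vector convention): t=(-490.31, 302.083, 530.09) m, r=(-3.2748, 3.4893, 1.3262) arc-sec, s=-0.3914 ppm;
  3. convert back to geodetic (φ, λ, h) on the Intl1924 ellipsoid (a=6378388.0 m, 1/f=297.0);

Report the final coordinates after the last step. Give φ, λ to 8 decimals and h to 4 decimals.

start: φ=35.802323°, λ=18.488765°, h=201.405 m
→ ECEF (a=6378206.400, f=1/294.978698214): X=4911828.9172, Y=1642404.0582, Z=3710352.7442
→ Helmert 7p (PV): X=4911388.8912, Y=1642795.9875, Z=3710772.2146
→ geod (Bowring, a=6378388.000): φ=35.80568195°, λ=18.49442107°, h=-22.4717 m

φ=35.80568195°, λ=18.49442107°, h=-22.4717 m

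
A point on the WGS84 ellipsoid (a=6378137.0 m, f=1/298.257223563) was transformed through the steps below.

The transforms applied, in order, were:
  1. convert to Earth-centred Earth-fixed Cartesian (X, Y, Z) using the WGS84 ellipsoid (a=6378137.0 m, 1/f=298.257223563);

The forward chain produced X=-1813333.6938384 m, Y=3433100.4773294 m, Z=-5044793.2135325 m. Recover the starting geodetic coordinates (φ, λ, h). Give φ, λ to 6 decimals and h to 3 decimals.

start: X=-1813333.6938, Y=3433100.4773, Z=-5044793.2135 m
→ geod (Bowring, a=6378137.000): φ=-52.60323400°, λ=117.84262300°, h=1187.7450 m

φ=-52.603234°, λ=117.842623°, h=1187.745 m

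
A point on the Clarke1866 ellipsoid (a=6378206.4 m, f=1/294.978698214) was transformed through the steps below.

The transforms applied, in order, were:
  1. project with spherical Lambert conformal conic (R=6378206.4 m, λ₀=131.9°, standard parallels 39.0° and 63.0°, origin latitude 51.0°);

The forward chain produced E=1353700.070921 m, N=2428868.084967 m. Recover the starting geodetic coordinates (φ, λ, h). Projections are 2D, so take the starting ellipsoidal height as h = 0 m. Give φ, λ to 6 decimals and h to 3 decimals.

start: E=1353700.0709, N=2428868.0850 m
→ lcc⁻¹: φ=69.88327700°, λ=167.20334500°

φ=69.883277°, λ=167.203345°, h=0.000 m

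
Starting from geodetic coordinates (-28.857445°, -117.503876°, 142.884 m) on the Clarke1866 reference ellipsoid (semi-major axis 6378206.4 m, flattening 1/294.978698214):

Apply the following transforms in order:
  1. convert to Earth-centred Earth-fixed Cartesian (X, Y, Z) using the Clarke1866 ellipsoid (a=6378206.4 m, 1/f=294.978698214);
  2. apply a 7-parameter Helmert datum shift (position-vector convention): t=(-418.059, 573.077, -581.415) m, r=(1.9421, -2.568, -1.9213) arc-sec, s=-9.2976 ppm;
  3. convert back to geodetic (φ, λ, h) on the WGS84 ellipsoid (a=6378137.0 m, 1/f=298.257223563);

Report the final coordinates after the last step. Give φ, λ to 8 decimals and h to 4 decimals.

φ=-28.86241286°, λ=-117.51071270°, h=102.5800 m

start: φ=-28.857445°, λ=-117.503876°, h=142.884 m
→ ECEF (a=6378206.400, f=1/294.978698214): X=-2581840.5575, Y=-4958850.4921, Z=-3059972.6112
→ Helmert 7p (PV): X=-2582242.7052, Y=-4958178.4497, Z=-3060604.4094
→ geod (Bowring, a=6378137.000): φ=-28.86241286°, λ=-117.51071270°, h=102.5800 m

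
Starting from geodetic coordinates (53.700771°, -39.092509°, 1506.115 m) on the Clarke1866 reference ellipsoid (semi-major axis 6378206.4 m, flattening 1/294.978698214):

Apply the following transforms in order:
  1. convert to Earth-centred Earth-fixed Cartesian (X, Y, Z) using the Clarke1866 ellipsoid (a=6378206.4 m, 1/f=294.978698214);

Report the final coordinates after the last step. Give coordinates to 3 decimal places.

start: φ=53.700771°, λ=-39.092509°, h=1506.115 m
→ ECEF (a=6378206.400, f=1/294.978698214): X=2937750.5662, Y=-2386807.4324, Z=5118108.2966

X=2937750.566 m, Y=-2386807.432 m, Z=5118108.297 m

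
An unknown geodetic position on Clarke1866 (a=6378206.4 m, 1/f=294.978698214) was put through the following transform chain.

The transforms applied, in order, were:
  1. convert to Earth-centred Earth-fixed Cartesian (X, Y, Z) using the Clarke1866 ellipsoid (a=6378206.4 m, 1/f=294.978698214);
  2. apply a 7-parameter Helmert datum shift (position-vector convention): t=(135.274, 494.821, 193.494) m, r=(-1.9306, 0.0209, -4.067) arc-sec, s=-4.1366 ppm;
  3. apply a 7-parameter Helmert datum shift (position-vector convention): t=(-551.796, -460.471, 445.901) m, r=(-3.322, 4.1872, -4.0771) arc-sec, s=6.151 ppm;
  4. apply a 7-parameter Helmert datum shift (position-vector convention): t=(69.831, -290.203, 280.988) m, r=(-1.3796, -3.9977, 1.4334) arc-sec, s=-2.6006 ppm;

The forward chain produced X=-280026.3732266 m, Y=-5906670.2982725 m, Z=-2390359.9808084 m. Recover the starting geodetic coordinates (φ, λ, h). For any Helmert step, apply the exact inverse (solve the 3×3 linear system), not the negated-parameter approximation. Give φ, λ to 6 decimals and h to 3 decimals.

start: X=-280026.3732, Y=-5906670.2983, Z=-2390359.9808 m
→ Helmert⁻¹: X=-280184.3127, Y=-5906377.5183, Z=-2390681.2603
→ Helmert⁻¹: X=-279465.5178, Y=-5905847.7325, Z=-2391213.2434
→ Helmert⁻¹: X=-279485.2484, Y=-5906350.1128, Z=-2391471.9404
→ geod (Bowring, a=6378206.400): φ=-22.15619000°, λ=-92.70918400°, h=3108.2990 m

φ=-22.156190°, λ=-92.709184°, h=3108.299 m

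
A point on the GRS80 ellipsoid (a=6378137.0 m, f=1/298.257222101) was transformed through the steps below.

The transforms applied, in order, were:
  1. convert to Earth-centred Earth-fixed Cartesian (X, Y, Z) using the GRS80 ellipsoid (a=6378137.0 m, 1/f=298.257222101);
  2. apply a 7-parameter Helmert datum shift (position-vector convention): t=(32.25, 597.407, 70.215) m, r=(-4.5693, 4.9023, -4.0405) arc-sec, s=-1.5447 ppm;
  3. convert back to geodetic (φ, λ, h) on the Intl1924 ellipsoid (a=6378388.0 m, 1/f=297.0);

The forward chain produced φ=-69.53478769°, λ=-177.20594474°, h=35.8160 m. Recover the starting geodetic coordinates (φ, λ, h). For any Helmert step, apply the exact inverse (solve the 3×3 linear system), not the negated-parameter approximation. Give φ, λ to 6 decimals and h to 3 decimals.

start: φ=-69.534788°, λ=-177.205945°, h=35.816 m
→ ECEF (a=6378388.000, f=1/297.0): X=-2234093.2572, Y=-109033.0369, Z=-5953264.4578
→ Helmert⁻¹: X=-2233985.3178, Y=-109542.4913, Z=-5953399.3908
→ geod (Bowring, a=6378137.000): φ=-69.53536900°, λ=-177.19277500°, h=304.0760 m

φ=-69.535369°, λ=-177.192775°, h=304.076 m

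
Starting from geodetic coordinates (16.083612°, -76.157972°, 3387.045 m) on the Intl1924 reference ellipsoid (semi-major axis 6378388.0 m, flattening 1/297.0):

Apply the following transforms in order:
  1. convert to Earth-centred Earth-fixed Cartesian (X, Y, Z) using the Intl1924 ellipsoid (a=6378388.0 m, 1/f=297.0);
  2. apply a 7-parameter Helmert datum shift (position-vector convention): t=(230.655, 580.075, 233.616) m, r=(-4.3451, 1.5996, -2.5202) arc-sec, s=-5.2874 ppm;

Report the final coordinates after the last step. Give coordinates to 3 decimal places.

X=1467592.879 m, Y=-5954808.933 m, Z=1756917.889 m

start: φ=16.083612°, λ=-76.157972°, h=3387.045 m
→ ECEF (a=6378388.000, f=1/297.0): X=1467429.1249, Y=-5955439.5708, Z=1756579.4861
→ Helmert 7p (PV): X=1467592.8786, Y=-5954808.9331, Z=1756917.8889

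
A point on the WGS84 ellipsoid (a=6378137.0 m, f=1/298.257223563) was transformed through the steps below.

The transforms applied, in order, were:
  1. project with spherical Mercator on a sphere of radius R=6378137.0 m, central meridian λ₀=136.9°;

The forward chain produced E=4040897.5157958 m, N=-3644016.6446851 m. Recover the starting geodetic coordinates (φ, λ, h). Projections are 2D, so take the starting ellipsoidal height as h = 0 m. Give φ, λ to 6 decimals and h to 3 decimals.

start: E=4040897.5158, N=-3644016.6447 m
→ merc⁻¹: φ=-31.08672100°, λ=173.20000000°

φ=-31.086721°, λ=173.200000°, h=0.000 m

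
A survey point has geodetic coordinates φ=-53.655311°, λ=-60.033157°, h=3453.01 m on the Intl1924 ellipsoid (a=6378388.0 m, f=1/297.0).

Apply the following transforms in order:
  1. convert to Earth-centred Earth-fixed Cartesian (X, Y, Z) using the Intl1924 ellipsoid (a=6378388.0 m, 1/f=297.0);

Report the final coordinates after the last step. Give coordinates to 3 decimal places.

start: φ=-53.655311°, λ=-60.033157°, h=3453.010 m
→ ECEF (a=6378388.000, f=1/297.0): X=1893307.5404, Y=-3283691.8715, Z=-5116984.5381

X=1893307.540 m, Y=-3283691.871 m, Z=-5116984.538 m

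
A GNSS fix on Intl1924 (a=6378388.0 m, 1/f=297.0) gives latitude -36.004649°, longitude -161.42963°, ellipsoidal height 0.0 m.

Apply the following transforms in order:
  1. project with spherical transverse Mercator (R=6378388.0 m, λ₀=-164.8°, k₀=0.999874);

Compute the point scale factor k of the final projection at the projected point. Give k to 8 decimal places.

1.00100673

start: φ=-36.004649°, λ=-161.429630°, h=0.000 m
→ into tm (λ₀=-164.8°): φ=-36.00464900°, λ−λ₀=3.37037000°
scale k = 1.00100673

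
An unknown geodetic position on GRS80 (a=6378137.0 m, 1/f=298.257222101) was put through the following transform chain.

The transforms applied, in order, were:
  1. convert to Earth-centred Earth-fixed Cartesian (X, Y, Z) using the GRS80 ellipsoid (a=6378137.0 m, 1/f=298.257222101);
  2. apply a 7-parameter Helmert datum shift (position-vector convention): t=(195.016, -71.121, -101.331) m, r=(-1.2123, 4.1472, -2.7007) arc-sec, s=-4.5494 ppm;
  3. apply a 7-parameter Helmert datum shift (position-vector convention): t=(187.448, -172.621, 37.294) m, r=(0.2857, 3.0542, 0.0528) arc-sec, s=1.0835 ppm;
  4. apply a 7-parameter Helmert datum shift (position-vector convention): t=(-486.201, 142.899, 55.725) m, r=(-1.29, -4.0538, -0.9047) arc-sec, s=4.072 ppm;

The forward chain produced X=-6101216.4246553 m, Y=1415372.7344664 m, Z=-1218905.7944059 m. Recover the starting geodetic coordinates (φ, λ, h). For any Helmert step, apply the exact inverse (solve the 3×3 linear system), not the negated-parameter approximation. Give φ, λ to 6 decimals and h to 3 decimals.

start: X=-6101216.4247, Y=1415372.7345, Z=-1218905.7944 m
→ Helmert⁻¹: X=-6100735.5429, Y=1415204.9368, Z=-1218827.8049
→ Helmert⁻¹: X=-6100897.9690, Y=1415375.8976, Z=-1218956.0758
→ Helmert⁻¹: X=-6101114.7645, Y=1415380.7384, Z=-1218974.6414
→ geod (Bowring, a=6378137.000): φ=-11.08596400°, λ=166.93914300°, h=3305.7970 m

φ=-11.085964°, λ=166.939143°, h=3305.797 m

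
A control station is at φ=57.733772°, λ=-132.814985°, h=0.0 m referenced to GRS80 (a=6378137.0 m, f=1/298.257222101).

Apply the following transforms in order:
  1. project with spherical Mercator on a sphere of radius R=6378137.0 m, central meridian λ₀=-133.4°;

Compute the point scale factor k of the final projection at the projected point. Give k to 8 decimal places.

1.87317121

start: φ=57.733772°, λ=-132.814985°, h=0.000 m
→ into merc (λ₀=-133.4°): φ=57.73377200°, λ−λ₀=0.58501500°
scale k = 1.87317121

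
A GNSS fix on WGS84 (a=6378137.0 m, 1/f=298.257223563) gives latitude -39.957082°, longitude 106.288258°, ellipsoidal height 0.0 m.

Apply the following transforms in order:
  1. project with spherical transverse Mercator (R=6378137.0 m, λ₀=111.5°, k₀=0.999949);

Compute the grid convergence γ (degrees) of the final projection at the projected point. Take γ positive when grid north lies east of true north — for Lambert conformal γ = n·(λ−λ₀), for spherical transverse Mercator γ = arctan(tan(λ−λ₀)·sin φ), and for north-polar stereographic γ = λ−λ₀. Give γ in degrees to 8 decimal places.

start: φ=-39.957082°, λ=106.288258°, h=0.000 m
→ into tm (λ₀=111.5°): φ=-39.95708200°, λ−λ₀=-5.21174200°
convergence γ = 3.35248246°

3.35248246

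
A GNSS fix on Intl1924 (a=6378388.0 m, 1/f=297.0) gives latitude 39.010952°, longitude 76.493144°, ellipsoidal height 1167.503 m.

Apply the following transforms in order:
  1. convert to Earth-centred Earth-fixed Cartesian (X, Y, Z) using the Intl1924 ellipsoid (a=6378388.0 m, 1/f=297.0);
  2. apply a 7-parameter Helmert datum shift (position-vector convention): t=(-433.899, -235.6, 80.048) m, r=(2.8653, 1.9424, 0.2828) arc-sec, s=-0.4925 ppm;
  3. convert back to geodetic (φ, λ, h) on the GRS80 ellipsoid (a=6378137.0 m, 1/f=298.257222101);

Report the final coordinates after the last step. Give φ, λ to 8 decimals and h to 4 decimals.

start: φ=39.010952°, λ=76.493144°, h=1167.503 m
→ ECEF (a=6378388.000, f=1/297.0): X=1159328.5263, Y=4826406.5470, Z=3994062.5969
→ Helmert 7p (PV): X=1158925.0512, Y=4826114.6765, Z=3994196.8058
→ geod (Bowring, a=6378137.000): φ=39.01322983°, λ=76.49688589°, h=1173.1247 m

φ=39.01322983°, λ=76.49688589°, h=1173.1247 m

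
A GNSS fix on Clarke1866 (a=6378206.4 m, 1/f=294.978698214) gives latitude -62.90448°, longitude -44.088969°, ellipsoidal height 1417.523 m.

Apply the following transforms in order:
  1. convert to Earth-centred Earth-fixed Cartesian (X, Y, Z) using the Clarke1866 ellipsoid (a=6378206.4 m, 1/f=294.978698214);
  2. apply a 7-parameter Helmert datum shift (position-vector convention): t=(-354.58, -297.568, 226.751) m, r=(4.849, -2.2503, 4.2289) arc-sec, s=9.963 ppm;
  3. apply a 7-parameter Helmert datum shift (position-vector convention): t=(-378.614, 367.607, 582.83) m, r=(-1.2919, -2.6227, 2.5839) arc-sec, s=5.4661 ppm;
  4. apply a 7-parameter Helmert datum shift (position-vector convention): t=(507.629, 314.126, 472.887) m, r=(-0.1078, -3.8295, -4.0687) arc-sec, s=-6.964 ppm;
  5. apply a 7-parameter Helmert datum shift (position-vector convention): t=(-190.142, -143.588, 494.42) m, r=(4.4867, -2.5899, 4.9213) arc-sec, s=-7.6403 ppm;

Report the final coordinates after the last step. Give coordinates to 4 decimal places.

X=2092683.1601 m, Y=-2026663.7901 m, Z=-5654395.8478 m

start: φ=-62.904480°, λ=-44.088969°, h=1417.523 m
→ ECEF (a=6378206.400, f=1/294.978698214): X=2092712.1792, Y=-2027198.0641, Z=-5656204.6300
→ Helmert 7p (PV): X=2092481.7200, Y=-2027339.9524, Z=-5656059.0576
→ Helmert 7p (PV): X=2092211.8589, Y=-2026992.6400, Z=-5655467.8398
→ Helmert 7p (PV): X=2092769.9327, Y=-2026708.6236, Z=-5654915.6651
→ Helmert 7p (PV): X=2092683.1601, Y=-2026663.7901, Z=-5654395.8478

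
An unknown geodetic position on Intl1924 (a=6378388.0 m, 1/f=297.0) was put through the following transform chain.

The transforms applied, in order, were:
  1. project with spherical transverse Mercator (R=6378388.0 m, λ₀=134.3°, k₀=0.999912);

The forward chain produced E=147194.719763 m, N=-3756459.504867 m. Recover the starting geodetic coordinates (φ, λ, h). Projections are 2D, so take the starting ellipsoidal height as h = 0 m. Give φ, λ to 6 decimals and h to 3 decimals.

φ=-33.736300°, λ=135.890029°, h=0.000 m

start: E=147194.7198, N=-3756459.5049 m
→ tm⁻¹: φ=-33.73630000°, λ=135.89002900°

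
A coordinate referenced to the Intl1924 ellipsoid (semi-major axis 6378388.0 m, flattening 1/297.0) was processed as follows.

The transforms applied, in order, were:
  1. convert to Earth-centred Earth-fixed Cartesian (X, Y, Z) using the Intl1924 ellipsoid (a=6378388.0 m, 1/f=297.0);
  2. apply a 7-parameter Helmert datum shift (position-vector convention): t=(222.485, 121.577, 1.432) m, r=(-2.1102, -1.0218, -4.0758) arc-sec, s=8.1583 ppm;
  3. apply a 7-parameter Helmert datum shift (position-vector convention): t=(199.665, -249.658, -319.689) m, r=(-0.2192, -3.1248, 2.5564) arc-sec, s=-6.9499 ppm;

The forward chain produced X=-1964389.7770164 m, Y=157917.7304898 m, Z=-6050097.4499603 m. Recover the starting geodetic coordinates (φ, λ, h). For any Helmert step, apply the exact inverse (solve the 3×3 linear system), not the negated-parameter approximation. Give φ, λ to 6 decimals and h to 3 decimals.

start: X=-1964389.7770, Y=157917.7305, Z=-6050097.4500 m
→ Helmert⁻¹: X=-1964692.7862, Y=158199.2669, Z=-6049789.8745
→ Helmert⁻¹: X=-1964932.3343, Y=158099.4651, Z=-6049730.5995
→ geod (Bowring, a=6378388.000): φ=-72.06545900°, λ=175.39986200°, h=3833.8040 m

φ=-72.065459°, λ=175.399862°, h=3833.804 m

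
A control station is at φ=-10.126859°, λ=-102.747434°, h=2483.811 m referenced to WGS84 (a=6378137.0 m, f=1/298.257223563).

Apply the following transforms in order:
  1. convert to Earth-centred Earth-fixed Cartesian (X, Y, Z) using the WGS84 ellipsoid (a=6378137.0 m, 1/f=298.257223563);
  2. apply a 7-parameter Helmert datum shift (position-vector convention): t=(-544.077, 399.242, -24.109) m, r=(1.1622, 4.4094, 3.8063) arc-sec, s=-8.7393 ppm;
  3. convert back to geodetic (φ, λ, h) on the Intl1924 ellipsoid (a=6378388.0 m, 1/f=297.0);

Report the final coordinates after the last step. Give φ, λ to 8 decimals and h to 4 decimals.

start: φ=-10.126859°, λ=-102.747434°, h=2483.811 m
→ ECEF (a=6378137.000, f=1/298.257223563): X=-1386117.3323, Y=-6127031.9230, Z=-1114501.0349
→ Helmert 7p (PV): X=-1386560.0565, Y=-6126598.4338, Z=-1114520.2952
→ geod (Bowring, a=6378388.000): φ=-10.12783196°, λ=-102.75224515°, h=1918.9850 m

φ=-10.12783196°, λ=-102.75224515°, h=1918.9850 m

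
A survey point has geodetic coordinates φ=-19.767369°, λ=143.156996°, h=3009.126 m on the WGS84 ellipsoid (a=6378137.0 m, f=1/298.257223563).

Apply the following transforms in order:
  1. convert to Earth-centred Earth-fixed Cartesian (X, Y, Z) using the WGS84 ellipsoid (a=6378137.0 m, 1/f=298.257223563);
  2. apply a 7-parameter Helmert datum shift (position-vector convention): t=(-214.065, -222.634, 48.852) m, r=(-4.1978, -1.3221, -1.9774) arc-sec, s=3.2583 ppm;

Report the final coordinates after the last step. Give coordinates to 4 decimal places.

start: φ=-19.767369°, λ=143.156996°, h=3009.126 m
→ ECEF (a=6378137.000, f=1/298.257223563): X=-4807632.9845, Y=3602200.0108, Z=-2144496.8439
→ Helmert 7p (PV): X=-4807814.4352, Y=3601991.5595, Z=-2144559.1054

X=-4807814.4352 m, Y=3601991.5595 m, Z=-2144559.1054 m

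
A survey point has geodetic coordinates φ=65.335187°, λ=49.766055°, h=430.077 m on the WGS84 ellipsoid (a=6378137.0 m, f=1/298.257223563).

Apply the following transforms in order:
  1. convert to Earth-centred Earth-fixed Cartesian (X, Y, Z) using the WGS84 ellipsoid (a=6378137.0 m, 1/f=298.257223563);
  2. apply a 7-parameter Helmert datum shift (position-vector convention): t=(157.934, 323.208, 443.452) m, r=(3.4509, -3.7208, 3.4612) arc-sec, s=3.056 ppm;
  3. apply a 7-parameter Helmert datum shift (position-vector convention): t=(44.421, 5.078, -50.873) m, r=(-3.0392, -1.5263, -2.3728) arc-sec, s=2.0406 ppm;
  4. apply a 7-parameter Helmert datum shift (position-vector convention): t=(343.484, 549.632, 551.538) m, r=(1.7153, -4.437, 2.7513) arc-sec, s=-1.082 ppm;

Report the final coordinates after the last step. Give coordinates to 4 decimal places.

start: φ=65.335187°, λ=49.766055°, h=430.077 m
→ ECEF (a=6378137.000, f=1/298.257223563): X=1724077.4257, Y=2037720.1015, Z=5773795.4870
→ Helmert 7p (PV): X=1724102.2811, Y=2037981.8691, Z=5774321.7764
→ Helmert 7p (PV): X=1724130.9362, Y=2038056.3539, Z=5774265.4158
→ Helmert 7p (PV): X=1724321.1586, Y=2038578.7596, Z=5774864.7426

X=1724321.1586 m, Y=2038578.7596 m, Z=5774864.7426 m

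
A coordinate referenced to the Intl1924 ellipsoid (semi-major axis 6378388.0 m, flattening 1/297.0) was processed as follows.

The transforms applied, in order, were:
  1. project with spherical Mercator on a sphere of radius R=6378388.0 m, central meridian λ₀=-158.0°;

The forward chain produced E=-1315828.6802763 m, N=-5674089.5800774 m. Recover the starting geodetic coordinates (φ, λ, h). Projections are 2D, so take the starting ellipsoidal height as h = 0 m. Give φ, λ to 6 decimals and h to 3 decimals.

φ=-45.331532°, λ=-169.819825°, h=0.000 m

start: E=-1315828.6803, N=-5674089.5801 m
→ merc⁻¹: φ=-45.33153200°, λ=-169.81982500°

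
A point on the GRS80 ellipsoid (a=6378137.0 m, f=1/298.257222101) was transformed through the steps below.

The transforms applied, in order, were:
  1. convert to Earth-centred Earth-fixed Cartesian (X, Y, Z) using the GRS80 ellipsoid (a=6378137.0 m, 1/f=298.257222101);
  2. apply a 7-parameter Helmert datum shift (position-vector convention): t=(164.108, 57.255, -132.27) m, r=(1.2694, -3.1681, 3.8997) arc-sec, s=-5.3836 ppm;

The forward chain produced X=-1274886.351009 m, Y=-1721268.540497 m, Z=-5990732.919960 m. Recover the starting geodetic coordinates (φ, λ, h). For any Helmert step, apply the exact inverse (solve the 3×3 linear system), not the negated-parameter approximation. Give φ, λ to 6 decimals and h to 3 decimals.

φ=-70.444720°, λ=-126.531207°, h=2944.289 m

start: X=-1274886.3510, Y=-1721268.5405, Z=-5990732.9200 m
→ Helmert⁻¹: X=-1275181.8796, Y=-1721347.8210, Z=-5990602.7216
→ geod (Bowring, a=6378137.000): φ=-70.44472000°, λ=-126.53120700°, h=2944.2890 m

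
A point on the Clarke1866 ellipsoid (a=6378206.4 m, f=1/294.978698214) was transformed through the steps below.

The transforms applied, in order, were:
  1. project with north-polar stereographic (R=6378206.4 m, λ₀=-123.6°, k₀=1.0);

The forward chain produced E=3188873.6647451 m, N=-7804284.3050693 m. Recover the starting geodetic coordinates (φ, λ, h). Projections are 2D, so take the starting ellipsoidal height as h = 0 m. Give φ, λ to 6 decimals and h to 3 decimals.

φ=23.078997°, λ=-101.374804°, h=0.000 m

start: E=3188873.6647, N=-7804284.3051 m
→ stereo⁻¹: φ=23.07899700°, λ=-101.37480400°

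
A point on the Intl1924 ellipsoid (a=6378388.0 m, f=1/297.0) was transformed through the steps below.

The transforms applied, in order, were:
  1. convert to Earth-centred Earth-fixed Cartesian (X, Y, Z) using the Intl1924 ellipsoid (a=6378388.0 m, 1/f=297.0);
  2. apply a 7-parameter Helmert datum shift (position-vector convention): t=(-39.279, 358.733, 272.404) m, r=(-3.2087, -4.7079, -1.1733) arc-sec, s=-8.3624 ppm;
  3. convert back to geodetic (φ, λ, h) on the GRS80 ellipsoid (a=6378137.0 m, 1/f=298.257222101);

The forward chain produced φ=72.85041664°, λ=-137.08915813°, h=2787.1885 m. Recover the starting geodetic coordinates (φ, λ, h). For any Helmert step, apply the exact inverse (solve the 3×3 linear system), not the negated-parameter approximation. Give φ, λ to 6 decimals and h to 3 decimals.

φ=72.848663°, λ=-137.075078°, h=2476.111 m

start: φ=72.850417°, λ=-137.089158°, h=2787.189 m
→ ECEF (a=6378137.000, f=1/298.257222101): X=-1382285.4054, Y=-1284986.3822, Z=6075004.0405
→ Helmert⁻¹: X=-1382111.7189, Y=-1285458.2266, Z=6074793.9854
→ geod (Bowring, a=6378388.000): φ=72.84866300°, λ=-137.07507800°, h=2476.1110 m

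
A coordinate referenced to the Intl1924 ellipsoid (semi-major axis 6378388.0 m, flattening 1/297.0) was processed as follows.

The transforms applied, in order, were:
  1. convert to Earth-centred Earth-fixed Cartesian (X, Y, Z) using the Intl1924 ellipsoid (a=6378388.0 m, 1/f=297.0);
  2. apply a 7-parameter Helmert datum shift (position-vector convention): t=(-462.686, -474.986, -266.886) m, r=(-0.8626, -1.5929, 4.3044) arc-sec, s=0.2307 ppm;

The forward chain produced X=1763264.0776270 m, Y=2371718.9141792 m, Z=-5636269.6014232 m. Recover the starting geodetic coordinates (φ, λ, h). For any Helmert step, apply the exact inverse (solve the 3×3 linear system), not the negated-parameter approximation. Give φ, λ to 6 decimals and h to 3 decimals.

start: X=1763264.0776, Y=2371718.9142, Z=-5636269.6014 m
→ Helmert⁻¹: X=1763732.3356, Y=2372180.1166, Z=-5636005.1153
→ geod (Bowring, a=6378388.000): φ=-62.48219400°, λ=53.36894200°, h=2634.0650 m

φ=-62.482194°, λ=53.368942°, h=2634.065 m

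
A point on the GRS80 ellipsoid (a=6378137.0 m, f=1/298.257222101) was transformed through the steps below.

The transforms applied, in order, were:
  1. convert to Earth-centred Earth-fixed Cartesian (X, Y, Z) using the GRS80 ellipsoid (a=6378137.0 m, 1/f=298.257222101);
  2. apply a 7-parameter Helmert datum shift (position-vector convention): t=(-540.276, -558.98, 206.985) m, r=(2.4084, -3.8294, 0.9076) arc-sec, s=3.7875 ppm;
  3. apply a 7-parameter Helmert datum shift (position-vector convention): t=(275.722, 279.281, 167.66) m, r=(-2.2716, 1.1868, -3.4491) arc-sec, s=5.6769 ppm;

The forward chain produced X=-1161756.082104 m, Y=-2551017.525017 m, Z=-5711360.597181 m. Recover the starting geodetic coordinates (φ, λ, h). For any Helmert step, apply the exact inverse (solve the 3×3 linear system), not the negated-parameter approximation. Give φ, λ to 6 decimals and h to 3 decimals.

φ=-64.014433°, λ=-114.483013°, h=1384.517 m

start: X=-1161756.0821, Y=-2551017.5250, Z=-5711360.5972 m
→ Helmert⁻¹: X=-1161949.6835, Y=-2551238.8512, Z=-5711530.6160
→ Helmert⁻¹: X=-1161522.2720, Y=-2550731.7905, Z=-5711664.6207
→ geod (Bowring, a=6378137.000): φ=-64.01443300°, λ=-114.48301300°, h=1384.5170 m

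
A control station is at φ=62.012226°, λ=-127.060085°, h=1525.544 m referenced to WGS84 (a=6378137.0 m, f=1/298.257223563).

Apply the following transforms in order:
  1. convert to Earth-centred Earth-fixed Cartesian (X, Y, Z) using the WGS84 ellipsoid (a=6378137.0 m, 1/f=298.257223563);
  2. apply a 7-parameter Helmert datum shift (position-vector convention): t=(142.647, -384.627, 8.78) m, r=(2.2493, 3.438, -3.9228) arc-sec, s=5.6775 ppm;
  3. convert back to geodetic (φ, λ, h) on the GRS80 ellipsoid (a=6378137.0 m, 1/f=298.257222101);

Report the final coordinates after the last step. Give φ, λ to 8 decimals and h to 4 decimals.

start: φ=62.012226°, λ=-127.060085°, h=1525.544 m
→ ECEF (a=6378137.000, f=1/298.257223563): X=-1808987.8156, Y=-2395377.3407, Z=5610501.9017
→ Helmert 7p (PV): X=-1808807.4796, Y=-2395802.3458, Z=5610546.5659
→ geod (Bowring, a=6378137.000): φ=62.01058810°, λ=-127.05244976°, h=1673.1583 m

φ=62.01058810°, λ=-127.05244976°, h=1673.1583 m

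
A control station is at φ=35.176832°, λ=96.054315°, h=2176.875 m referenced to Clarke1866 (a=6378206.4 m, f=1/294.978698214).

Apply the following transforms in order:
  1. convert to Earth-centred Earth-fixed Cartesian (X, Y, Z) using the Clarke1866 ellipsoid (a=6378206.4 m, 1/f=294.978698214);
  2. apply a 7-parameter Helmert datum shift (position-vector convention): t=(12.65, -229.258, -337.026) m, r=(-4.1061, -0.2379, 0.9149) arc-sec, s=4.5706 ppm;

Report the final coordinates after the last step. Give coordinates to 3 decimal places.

start: φ=35.176832°, λ=96.054315°, h=2176.875 m
→ ECEF (a=6378206.400, f=1/294.978698214): X=-550670.4183, Y=5191929.0099, Z=3654985.5098
→ Helmert 7p (PV): X=-550687.5300, Y=5191793.7994, Z=3654561.1983

X=-550687.530 m, Y=5191793.799 m, Z=3654561.198 m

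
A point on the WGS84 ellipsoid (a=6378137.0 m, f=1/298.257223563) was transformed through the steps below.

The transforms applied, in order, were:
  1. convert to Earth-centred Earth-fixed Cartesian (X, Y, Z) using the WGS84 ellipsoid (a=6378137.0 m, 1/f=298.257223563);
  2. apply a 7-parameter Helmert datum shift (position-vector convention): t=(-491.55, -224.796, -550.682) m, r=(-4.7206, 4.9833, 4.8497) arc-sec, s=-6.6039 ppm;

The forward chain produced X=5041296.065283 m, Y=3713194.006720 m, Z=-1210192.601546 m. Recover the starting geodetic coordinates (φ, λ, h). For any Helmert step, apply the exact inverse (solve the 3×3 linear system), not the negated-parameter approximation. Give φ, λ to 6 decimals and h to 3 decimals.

start: X=5041296.0653, Y=3713194.0067, Z=-1210192.6015 m
→ Helmert⁻¹: X=5041937.4391, Y=3713352.4593, Z=-1209443.1119
→ geod (Bowring, a=6378137.000): φ=-11.00373500°, λ=36.37139200°, h=164.5160 m

φ=-11.003735°, λ=36.371392°, h=164.516 m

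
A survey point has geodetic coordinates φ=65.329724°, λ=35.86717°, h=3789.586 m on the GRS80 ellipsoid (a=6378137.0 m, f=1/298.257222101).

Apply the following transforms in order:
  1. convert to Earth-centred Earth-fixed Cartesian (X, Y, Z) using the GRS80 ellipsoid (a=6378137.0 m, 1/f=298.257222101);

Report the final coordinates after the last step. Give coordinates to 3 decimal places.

X=2164662.393 m, Y=1565064.761 m, Z=5776594.125 m

start: φ=65.329724°, λ=35.867170°, h=3789.586 m
→ ECEF (a=6378137.000, f=1/298.257222101): X=2164662.3929, Y=1565064.7611, Z=5776594.1250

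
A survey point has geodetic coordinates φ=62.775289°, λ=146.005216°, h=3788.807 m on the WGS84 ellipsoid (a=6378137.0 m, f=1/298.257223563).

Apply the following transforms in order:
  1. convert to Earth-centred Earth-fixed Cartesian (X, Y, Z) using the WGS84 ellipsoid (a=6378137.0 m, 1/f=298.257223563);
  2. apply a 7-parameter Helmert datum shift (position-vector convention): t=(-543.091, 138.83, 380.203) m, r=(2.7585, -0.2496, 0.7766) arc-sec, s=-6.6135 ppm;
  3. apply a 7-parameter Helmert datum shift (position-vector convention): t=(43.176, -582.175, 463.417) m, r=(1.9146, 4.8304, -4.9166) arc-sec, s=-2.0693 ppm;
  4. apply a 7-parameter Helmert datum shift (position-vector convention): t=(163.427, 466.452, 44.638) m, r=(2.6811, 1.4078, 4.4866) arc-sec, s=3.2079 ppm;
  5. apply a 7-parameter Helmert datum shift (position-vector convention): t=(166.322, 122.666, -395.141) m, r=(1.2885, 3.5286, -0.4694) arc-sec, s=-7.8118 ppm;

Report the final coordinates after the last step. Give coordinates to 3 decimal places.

X=-2426921.769 m, Y=1636630.145 m, Z=5652531.300 m

start: φ=62.775289°, λ=146.005216°, h=3788.807 m
→ ECEF (a=6378137.000, f=1/298.257223563): X=-2427045.6531, Y=1636741.5105, Z=5651932.7080
→ Helmert 7p (PV): X=-2427585.6945, Y=1636784.7919, Z=5652294.4840
→ Helmert 7p (PV): X=-2427366.1126, Y=1636204.6287, Z=5652818.2479
→ Helmert 7p (PV): X=-2427207.4808, Y=1636550.0526, Z=5652918.8549
→ Helmert 7p (PV): X=-2426921.7692, Y=1636630.1453, Z=5652531.2998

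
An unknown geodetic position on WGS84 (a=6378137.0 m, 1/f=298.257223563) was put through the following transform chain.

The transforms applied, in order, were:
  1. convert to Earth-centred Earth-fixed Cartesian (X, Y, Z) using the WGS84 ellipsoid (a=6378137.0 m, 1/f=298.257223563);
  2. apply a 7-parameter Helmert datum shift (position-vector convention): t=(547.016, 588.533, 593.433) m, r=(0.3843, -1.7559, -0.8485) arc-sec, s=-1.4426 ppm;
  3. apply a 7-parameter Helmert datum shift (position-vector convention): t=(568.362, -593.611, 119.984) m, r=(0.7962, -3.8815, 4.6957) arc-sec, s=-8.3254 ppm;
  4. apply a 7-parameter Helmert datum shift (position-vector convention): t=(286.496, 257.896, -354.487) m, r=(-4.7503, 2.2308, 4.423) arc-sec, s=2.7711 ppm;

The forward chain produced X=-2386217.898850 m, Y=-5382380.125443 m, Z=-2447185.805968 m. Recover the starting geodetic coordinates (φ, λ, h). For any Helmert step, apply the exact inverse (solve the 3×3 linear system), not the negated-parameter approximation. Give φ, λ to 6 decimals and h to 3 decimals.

φ=-22.707617°, λ=-113.923864°, h=1900.085 m

start: X=-2386217.8989, Y=-5382380.1254, Z=-2447185.8060 m
→ Helmert⁻¹: X=-2386586.7360, Y=-5382515.5753, Z=-2446974.3099
→ Helmert⁻¹: X=-2387343.5424, Y=-5381921.8683, Z=-2447048.9673
→ Helmert⁻¹: X=-2387892.6976, Y=-5382532.5493, Z=-2447615.5751
→ geod (Bowring, a=6378137.000): φ=-22.70761700°, λ=-113.92386400°, h=1900.0850 m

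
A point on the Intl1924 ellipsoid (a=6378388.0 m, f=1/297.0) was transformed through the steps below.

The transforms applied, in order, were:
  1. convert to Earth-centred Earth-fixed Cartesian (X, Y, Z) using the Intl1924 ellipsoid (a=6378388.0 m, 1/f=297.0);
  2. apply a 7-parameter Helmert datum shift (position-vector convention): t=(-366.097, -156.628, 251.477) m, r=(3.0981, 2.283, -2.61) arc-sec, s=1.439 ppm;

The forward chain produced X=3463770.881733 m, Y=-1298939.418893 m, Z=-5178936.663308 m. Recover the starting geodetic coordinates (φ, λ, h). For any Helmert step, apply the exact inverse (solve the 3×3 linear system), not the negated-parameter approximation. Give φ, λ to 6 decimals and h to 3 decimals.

start: X=3463770.8817, Y=-1298939.4189, Z=-5178936.6633 m
→ Helmert⁻¹: X=3464205.7526, Y=-1298814.8776, Z=-5179122.8364
→ geod (Bowring, a=6378388.000): φ=-54.64264700°, λ=-20.55224200°, h=677.7850 m

φ=-54.642647°, λ=-20.552242°, h=677.785 m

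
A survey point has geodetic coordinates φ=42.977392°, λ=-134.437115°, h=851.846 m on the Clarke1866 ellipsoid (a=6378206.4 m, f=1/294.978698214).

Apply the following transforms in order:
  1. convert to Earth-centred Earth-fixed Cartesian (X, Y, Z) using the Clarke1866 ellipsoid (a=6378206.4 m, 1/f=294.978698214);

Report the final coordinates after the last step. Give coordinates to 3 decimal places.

X=-3272683.634 m, Y=-3337626.711 m, Z=4326043.766 m

start: φ=42.977392°, λ=-134.437115°, h=851.846 m
→ ECEF (a=6378206.400, f=1/294.978698214): X=-3272683.6338, Y=-3337626.7112, Z=4326043.7656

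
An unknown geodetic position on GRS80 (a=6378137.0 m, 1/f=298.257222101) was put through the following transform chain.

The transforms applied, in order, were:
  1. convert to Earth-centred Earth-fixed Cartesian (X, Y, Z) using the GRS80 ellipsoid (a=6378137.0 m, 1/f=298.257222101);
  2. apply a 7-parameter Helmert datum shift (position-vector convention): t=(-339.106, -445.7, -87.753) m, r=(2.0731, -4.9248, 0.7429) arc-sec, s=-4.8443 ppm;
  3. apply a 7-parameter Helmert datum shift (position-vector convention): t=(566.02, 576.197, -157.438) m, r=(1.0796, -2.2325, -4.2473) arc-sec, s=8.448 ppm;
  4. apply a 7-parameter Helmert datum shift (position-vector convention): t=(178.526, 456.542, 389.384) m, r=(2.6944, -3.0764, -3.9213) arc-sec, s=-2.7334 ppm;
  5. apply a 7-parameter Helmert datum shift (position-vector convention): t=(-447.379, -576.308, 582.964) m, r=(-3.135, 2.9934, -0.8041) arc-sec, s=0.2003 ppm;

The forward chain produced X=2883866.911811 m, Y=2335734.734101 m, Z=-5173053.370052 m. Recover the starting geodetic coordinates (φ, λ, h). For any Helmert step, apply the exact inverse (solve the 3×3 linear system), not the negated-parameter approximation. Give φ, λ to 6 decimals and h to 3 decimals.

start: X=2883866.9118, Y=2335734.7341, Z=-5173053.3701 m
→ Helmert⁻¹: X=2884379.6857, Y=2336400.4510, Z=-5173557.9277
→ Helmert⁻¹: X=2884087.4652, Y=2335937.5360, Z=-5174034.9838
→ Helmert⁻¹: X=2883392.9973, Y=2335373.9031, Z=-5173877.2690
→ Helmert⁻¹: X=2883630.9529, Y=2335768.5314, Z=-5173906.9054
→ geod (Bowring, a=6378137.000): φ=-54.53225800°, λ=39.00780200°, h=3146.3360 m

φ=-54.532258°, λ=39.007802°, h=3146.336 m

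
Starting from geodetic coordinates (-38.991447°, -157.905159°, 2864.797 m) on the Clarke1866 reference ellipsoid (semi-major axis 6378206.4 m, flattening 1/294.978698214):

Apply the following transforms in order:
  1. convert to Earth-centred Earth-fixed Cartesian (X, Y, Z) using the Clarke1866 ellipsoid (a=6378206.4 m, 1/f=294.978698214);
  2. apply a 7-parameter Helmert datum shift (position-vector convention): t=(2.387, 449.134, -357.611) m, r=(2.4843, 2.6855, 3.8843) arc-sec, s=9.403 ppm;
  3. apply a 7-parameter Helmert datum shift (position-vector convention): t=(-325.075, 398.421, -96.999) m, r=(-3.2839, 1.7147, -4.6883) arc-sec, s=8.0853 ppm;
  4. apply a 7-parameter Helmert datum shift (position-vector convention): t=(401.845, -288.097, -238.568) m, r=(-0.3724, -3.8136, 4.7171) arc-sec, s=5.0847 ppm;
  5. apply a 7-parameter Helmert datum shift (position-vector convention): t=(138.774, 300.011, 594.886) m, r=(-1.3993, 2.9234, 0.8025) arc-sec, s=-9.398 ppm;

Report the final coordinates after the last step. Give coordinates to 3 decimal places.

X=-4601435.547 m, Y=-1867340.345 m, Z=-3993234.724 m

start: φ=-38.991447°, λ=-157.905159°, h=2864.797 m
→ ECEF (a=6378206.400, f=1/294.978698214): X=-4601567.5867, Y=-1868020.2053, Z=-3993185.3963
→ Helmert 7p (PV): X=-4601625.2805, Y=-1867627.1968, Z=-3993543.1428
→ Helmert 7p (PV): X=-4602063.2106, Y=-1867202.8634, Z=-3993604.4424
→ Helmert 7p (PV): X=-4601568.2266, Y=-1867612.9106, Z=-3993945.0328
→ Helmert 7p (PV): X=-4601435.5468, Y=-1867340.3453, Z=-3993234.7243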